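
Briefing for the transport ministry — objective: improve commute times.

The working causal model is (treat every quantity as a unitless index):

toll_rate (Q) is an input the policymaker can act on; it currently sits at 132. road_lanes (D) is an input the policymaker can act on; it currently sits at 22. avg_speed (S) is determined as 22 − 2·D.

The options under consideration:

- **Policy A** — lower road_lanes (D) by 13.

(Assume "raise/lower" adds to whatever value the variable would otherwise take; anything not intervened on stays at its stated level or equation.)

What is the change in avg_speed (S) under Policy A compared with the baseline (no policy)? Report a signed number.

26

Baseline:
  D = 22
  S = 22 − 2·22 = -22
Policy A (D − 13):
  D = 22 − 13 = 9
  S = 22 − 2·9 = 4
Change in S: 4 − (-22) = 26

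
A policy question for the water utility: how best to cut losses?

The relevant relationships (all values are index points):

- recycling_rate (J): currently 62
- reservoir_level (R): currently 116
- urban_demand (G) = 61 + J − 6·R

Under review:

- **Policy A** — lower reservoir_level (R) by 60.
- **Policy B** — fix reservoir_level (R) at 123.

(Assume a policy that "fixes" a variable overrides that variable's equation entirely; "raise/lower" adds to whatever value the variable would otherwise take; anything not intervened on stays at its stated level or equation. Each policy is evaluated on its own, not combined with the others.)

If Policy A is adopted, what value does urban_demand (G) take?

-213

Policy A (R − 60):
  J = 62
  R = 116 − 60 = 56
  G = 61 + 62 − 6·56 = -213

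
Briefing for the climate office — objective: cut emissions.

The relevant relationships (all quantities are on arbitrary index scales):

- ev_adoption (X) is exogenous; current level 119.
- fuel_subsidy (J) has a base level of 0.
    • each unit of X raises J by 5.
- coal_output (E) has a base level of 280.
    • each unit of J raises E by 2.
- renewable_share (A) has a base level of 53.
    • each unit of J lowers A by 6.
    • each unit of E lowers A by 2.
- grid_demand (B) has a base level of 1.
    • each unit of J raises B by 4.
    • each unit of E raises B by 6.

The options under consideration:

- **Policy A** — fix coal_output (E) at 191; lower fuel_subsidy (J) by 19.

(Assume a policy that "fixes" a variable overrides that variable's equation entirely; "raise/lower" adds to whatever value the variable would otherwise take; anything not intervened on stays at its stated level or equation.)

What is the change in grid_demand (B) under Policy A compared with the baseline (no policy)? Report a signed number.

-7750

Baseline:
  X = 119
  J = 0 + 5·119 = 595
  E = 280 + 2·595 = 1470
  B = 1 + 4·595 + 6·1470 = 11201
Policy A (E := 191, J − 19):
  X = 119
  J = 0 + 5·119 (−19 from intervention) = 576
  E = 191
  B = 1 + 4·576 + 6·191 = 3451
Change in B: 3451 − 11201 = -7750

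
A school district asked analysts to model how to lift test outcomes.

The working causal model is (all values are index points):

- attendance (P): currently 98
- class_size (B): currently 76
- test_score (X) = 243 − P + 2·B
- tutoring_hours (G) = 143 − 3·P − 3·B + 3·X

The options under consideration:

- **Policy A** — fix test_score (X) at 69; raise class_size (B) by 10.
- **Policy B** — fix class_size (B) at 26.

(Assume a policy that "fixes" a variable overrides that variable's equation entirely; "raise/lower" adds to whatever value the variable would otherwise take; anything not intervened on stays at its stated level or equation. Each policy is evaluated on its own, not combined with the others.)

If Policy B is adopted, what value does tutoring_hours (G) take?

Policy B (B := 26):
  P = 98
  B = 26
  X = 243 − 98 + 2·26 = 197
  G = 143 − 3·98 − 3·26 + 3·197 = 362

362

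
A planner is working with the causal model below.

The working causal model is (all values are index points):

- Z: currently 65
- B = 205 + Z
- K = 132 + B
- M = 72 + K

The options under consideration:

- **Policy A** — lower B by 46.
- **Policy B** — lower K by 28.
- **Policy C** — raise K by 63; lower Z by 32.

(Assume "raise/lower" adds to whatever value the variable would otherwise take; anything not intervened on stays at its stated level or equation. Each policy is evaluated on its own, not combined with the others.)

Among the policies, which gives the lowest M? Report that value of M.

Policy A (B − 46):
  Z = 65
  B = 205 + 65 (−46 from intervention) = 224
  K = 132 + 224 = 356
  M = 72 + 356 = 428
Policy B (K − 28):
  Z = 65
  B = 205 + 65 = 270
  K = 132 + 270 (−28 from intervention) = 374
  M = 72 + 374 = 446
Policy C (K + 63, Z − 32):
  Z = 65 − 32 = 33
  B = 205 + 33 = 238
  K = 132 + 238 (+63 from intervention) = 433
  M = 72 + 433 = 505
Comparing — Policy A: M=428, Policy B: M=446, Policy C: M=505. Lowest is 428 (Policy A).

428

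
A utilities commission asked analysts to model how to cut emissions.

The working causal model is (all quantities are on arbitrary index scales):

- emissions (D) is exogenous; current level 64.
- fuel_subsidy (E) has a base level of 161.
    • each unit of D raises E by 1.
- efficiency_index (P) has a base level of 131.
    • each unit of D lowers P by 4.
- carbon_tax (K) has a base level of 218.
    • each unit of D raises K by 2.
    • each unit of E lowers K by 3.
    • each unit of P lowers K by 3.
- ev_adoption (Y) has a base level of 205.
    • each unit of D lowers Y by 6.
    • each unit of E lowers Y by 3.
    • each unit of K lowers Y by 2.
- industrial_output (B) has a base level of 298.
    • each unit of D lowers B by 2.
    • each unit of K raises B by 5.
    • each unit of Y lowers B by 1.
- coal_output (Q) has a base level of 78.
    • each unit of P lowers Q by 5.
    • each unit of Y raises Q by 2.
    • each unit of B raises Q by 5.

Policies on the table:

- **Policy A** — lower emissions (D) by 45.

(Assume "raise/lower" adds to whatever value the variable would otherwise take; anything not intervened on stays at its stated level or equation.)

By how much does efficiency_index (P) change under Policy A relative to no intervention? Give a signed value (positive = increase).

180

Baseline:
  D = 64
  P = 131 − 4·64 = -125
Policy A (D − 45):
  D = 64 − 45 = 19
  P = 131 − 4·19 = 55
Change in P: 55 − (-125) = 180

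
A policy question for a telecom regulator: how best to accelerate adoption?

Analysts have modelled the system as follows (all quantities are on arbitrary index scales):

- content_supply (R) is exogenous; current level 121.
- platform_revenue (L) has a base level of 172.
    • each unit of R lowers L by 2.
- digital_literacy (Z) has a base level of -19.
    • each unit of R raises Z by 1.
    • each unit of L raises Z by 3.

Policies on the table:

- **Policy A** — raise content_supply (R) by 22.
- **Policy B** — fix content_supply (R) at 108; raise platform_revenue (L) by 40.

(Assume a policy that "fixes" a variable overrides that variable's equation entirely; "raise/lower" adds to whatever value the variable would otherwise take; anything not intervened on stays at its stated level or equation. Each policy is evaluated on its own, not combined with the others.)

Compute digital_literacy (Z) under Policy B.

Policy B (R := 108, L + 40):
  R = 108
  L = 172 − 2·108 (+40 from intervention) = -4
  Z = -19 + 108 + 3·(-4) = 77

77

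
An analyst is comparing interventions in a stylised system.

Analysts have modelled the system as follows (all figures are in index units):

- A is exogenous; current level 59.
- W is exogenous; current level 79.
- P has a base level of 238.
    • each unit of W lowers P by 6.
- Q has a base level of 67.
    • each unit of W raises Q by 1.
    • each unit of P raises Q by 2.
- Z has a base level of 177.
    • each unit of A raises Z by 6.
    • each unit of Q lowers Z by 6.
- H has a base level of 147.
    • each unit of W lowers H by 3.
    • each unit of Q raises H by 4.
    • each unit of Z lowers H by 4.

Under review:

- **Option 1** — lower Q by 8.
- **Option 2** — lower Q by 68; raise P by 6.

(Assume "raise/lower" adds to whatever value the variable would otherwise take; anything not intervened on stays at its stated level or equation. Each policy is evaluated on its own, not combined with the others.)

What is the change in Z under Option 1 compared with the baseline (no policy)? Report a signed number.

48

Baseline:
  A = 59
  W = 79
  P = 238 − 6·79 = -236
  Q = 67 + 79 + 2·(-236) = -326
  Z = 177 + 6·59 − 6·(-326) = 2487
Option 1 (Q − 8):
  A = 59
  W = 79
  P = 238 − 6·79 = -236
  Q = 67 + 79 + 2·(-236) (−8 from intervention) = -334
  Z = 177 + 6·59 − 6·(-334) = 2535
Change in Z: 2535 − 2487 = 48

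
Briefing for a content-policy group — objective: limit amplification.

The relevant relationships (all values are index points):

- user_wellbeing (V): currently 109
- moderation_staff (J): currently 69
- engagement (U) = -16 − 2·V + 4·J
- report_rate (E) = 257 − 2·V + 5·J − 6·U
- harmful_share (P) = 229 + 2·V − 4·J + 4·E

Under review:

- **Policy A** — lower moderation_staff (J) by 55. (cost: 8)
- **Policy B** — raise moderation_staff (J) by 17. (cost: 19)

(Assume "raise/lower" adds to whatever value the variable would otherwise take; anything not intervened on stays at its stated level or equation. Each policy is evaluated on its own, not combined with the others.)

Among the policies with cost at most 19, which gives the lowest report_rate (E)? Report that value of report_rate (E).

-191

Policy A (J − 55):
  V = 109
  J = 69 − 55 = 14
  U = -16 − 2·109 + 4·14 = -178
  E = 257 − 2·109 + 5·14 − 6·(-178) = 1177
Policy B (J + 17):
  V = 109
  J = 69 + 17 = 86
  U = -16 − 2·109 + 4·86 = 110
  E = 257 − 2·109 + 5·86 − 6·110 = -191
Comparing — Policy A: E=1177, Policy B: E=-191. Lowest is -191 (Policy B).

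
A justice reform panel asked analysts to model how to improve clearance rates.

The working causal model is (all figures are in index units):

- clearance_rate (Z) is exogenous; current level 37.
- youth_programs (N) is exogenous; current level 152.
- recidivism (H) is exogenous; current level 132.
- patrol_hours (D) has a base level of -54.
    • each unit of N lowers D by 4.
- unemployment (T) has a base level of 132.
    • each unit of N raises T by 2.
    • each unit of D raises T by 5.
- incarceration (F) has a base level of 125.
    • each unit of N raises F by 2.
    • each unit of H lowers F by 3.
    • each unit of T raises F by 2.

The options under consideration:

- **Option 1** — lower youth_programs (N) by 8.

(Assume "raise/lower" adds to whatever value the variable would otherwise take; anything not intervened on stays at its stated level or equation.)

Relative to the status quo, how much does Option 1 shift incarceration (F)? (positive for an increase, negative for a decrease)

Baseline:
  N = 152
  H = 132
  D = -54 − 4·152 = -662
  T = 132 + 2·152 + 5·(-662) = -2874
  F = 125 + 2·152 − 3·132 + 2·(-2874) = -5715
Option 1 (N − 8):
  N = 152 − 8 = 144
  H = 132
  D = -54 − 4·144 = -630
  T = 132 + 2·144 + 5·(-630) = -2730
  F = 125 + 2·144 − 3·132 + 2·(-2730) = -5443
Change in F: -5443 − (-5715) = 272

272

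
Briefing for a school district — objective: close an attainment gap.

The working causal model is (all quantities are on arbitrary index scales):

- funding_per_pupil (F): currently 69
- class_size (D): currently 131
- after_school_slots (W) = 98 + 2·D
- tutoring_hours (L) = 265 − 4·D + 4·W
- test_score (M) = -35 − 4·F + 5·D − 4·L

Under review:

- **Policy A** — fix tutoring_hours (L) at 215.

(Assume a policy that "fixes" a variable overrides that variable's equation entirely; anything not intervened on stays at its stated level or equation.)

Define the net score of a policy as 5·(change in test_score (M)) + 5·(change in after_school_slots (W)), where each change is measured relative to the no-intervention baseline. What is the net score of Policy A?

19320

Baseline:
  F = 69
  D = 131
  W = 98 + 2·131 = 360
  L = 265 − 4·131 + 4·360 = 1181
  M = -35 − 4·69 + 5·131 − 4·1181 = -4380
Policy A (L := 215):
  F = 69
  D = 131
  W = 98 + 2·131 = 360
  L = 215
  M = -35 − 4·69 + 5·131 − 4·215 = -516
ΔM = -516 − (-4380) = 3864; ΔW = 360 − 360 = 0
Score = 5·3864 + 5·0 = 19320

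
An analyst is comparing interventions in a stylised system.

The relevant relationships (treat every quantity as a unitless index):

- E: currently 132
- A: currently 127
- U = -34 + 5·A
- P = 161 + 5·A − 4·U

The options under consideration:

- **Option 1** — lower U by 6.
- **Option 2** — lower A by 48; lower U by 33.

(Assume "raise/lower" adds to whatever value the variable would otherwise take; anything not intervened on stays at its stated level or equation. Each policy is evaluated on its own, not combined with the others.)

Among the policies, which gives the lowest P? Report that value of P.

-1584

Option 1 (U − 6):
  A = 127
  U = -34 + 5·127 (−6 from intervention) = 595
  P = 161 + 5·127 − 4·595 = -1584
Option 2 (A − 48, U − 33):
  A = 127 − 48 = 79
  U = -34 + 5·79 (−33 from intervention) = 328
  P = 161 + 5·79 − 4·328 = -756
Comparing — Option 1: P=-1584, Option 2: P=-756. Lowest is -1584 (Option 1).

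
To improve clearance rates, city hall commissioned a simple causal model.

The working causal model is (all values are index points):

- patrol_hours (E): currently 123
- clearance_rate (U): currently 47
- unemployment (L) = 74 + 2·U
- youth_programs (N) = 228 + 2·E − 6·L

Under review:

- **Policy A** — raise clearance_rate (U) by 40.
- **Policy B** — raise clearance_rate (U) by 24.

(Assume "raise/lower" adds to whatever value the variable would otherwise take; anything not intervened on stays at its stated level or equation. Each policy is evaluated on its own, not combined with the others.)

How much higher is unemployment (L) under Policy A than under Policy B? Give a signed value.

Policy A (U + 40):
  U = 47 + 40 = 87
  L = 74 + 2·87 = 248
Policy B (U + 24):
  U = 47 + 24 = 71
  L = 74 + 2·71 = 216
L: 248 − 216 = 32

32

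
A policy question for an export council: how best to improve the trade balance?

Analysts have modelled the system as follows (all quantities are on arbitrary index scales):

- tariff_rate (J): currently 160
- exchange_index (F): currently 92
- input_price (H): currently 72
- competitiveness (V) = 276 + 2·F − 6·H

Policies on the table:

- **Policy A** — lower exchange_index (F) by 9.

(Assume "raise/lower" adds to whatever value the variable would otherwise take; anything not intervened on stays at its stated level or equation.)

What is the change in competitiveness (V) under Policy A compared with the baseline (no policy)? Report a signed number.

-18

Baseline:
  F = 92
  H = 72
  V = 276 + 2·92 − 6·72 = 28
Policy A (F − 9):
  F = 92 − 9 = 83
  H = 72
  V = 276 + 2·83 − 6·72 = 10
Change in V: 10 − 28 = -18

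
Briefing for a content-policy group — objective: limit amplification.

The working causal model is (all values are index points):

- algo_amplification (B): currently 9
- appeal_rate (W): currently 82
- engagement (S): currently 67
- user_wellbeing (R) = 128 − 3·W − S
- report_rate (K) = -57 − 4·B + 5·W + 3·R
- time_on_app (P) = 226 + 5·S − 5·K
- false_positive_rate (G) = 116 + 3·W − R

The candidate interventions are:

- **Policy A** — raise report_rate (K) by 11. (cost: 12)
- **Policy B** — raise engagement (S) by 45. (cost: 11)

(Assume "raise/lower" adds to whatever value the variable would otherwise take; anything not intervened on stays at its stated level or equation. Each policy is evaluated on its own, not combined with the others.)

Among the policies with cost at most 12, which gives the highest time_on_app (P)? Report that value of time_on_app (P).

2651

Policy A (K + 11):
  B = 9
  W = 82
  S = 67
  R = 128 − 3·82 − 67 = -185
  K = -57 − 4·9 + 5·82 + 3·(-185) (+11 from intervention) = -227
  P = 226 + 5·67 − 5·(-227) = 1696
Policy B (S + 45):
  B = 9
  W = 82
  S = 67 + 45 = 112
  R = 128 − 3·82 − 112 = -230
  K = -57 − 4·9 + 5·82 + 3·(-230) = -373
  P = 226 + 5·112 − 5·(-373) = 2651
Comparing — Policy A: P=1696, Policy B: P=2651. Highest is 2651 (Policy B).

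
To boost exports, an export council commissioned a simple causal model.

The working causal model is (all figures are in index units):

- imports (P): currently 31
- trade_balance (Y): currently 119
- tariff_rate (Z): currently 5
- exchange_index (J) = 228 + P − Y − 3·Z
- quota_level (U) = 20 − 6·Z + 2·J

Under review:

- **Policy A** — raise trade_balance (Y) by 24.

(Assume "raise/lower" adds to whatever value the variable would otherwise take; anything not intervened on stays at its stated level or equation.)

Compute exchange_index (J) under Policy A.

Policy A (Y + 24):
  P = 31
  Y = 119 + 24 = 143
  Z = 5
  J = 228 + 31 − 143 − 3·5 = 101

101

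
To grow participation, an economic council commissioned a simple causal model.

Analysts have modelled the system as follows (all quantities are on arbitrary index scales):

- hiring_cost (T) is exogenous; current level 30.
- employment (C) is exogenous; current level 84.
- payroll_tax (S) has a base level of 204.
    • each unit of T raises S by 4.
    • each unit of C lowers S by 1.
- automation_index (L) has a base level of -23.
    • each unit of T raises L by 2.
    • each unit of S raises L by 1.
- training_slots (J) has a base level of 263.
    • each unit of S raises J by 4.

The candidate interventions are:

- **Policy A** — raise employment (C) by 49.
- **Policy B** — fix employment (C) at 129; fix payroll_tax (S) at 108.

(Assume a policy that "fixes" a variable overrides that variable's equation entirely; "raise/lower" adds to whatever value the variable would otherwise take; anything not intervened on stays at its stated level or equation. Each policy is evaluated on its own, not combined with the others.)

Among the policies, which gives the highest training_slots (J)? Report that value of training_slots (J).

1027

Policy A (C + 49):
  T = 30
  C = 84 + 49 = 133
  S = 204 + 4·30 − 133 = 191
  J = 263 + 4·191 = 1027
Policy B (C := 129, S := 108):
  T = 30
  C = 129
  S = 108
  J = 263 + 4·108 = 695
Comparing — Policy A: J=1027, Policy B: J=695. Highest is 1027 (Policy A).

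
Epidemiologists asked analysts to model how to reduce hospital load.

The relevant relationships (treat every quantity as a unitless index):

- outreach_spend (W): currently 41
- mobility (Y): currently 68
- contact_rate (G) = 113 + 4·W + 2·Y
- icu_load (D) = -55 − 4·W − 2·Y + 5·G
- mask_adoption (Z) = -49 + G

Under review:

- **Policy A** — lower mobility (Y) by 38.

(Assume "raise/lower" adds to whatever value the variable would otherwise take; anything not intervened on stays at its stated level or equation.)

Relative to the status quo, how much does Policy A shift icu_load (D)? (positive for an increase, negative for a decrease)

-304

Baseline:
  W = 41
  Y = 68
  G = 113 + 4·41 + 2·68 = 413
  D = -55 − 4·41 − 2·68 + 5·413 = 1710
Policy A (Y − 38):
  W = 41
  Y = 68 − 38 = 30
  G = 113 + 4·41 + 2·30 = 337
  D = -55 − 4·41 − 2·30 + 5·337 = 1406
Change in D: 1406 − 1710 = -304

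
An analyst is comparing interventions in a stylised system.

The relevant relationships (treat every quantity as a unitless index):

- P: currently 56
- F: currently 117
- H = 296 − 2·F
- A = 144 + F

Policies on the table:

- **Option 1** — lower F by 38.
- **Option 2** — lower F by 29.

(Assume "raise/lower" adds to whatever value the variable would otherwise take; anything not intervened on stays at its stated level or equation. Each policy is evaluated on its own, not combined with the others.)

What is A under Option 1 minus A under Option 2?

Option 1 (F − 38):
  F = 117 − 38 = 79
  A = 144 + 79 = 223
Option 2 (F − 29):
  F = 117 − 29 = 88
  A = 144 + 88 = 232
A: 223 − 232 = -9

-9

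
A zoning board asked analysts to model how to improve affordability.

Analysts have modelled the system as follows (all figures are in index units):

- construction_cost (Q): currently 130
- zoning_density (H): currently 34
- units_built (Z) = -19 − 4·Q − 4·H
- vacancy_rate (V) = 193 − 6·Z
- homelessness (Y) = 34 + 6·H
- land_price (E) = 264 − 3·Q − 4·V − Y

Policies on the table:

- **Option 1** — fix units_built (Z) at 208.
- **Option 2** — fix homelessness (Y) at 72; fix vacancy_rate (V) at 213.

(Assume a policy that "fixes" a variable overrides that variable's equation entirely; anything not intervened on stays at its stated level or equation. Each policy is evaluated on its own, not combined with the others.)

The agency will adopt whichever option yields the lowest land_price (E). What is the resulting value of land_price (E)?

Option 1 (Z := 208):
  Q = 130
  H = 34
  Z = 208
  V = 193 − 6·208 = -1055
  Y = 34 + 6·34 = 238
  E = 264 − 3·130 − 4·(-1055) − 238 = 3856
Option 2 (Y := 72, V := 213):
  Q = 130
  H = 34
  Z = -19 − 4·130 − 4·34 = -675
  V = 213
  Y = 72
  E = 264 − 3·130 − 4·213 − 72 = -1050
Comparing — Option 1: E=3856, Option 2: E=-1050. Lowest is -1050 (Option 2).

-1050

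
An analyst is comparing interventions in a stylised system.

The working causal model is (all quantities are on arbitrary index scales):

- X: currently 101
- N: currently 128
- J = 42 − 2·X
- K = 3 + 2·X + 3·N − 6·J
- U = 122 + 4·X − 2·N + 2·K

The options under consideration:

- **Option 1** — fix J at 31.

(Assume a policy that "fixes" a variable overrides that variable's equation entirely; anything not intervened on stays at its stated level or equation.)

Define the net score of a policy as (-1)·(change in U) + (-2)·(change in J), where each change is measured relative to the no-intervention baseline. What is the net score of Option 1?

1910

Baseline:
  X = 101
  N = 128
  J = 42 − 2·101 = -160
  K = 3 + 2·101 + 3·128 − 6·(-160) = 1549
  U = 122 + 4·101 − 2·128 + 2·1549 = 3368
Option 1 (J := 31):
  X = 101
  N = 128
  J = 31
  K = 3 + 2·101 + 3·128 − 6·31 = 403
  U = 122 + 4·101 − 2·128 + 2·403 = 1076
ΔU = 1076 − 3368 = -2292; ΔJ = 31 − (-160) = 191
Score = (-1)·(-2292) + (-2)·191 = 1910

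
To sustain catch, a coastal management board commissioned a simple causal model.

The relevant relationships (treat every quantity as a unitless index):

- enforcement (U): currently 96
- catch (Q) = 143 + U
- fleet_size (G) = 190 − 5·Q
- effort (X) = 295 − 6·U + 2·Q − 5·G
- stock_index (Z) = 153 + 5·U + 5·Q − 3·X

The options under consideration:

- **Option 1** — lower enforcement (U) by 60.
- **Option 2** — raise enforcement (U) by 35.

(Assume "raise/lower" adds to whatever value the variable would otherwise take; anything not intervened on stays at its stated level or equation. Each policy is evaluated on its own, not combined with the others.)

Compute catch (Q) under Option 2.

274

Option 2 (U + 35):
  U = 96 + 35 = 131
  Q = 143 + 131 = 274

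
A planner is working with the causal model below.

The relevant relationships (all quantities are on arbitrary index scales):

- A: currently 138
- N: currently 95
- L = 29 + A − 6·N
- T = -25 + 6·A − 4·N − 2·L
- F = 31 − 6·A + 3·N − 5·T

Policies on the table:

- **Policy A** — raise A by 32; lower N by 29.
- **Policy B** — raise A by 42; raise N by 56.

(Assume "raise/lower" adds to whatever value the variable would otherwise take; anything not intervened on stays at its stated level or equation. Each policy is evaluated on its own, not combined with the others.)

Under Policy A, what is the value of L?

-197

Policy A (A + 32, N − 29):
  A = 138 + 32 = 170
  N = 95 − 29 = 66
  L = 29 + 170 − 6·66 = -197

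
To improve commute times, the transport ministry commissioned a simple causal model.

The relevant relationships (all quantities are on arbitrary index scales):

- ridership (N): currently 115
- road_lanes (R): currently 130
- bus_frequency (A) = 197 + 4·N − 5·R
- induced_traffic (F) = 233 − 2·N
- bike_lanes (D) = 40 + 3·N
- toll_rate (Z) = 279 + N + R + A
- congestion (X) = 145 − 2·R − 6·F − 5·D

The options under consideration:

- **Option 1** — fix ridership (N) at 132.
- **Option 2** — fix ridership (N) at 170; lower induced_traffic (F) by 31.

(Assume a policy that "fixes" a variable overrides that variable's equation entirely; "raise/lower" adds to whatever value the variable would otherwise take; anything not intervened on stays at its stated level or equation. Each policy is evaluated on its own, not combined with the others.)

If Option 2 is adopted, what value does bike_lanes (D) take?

550

Option 2 (N := 170, F − 31):
  N = 170
  D = 40 + 3·170 = 550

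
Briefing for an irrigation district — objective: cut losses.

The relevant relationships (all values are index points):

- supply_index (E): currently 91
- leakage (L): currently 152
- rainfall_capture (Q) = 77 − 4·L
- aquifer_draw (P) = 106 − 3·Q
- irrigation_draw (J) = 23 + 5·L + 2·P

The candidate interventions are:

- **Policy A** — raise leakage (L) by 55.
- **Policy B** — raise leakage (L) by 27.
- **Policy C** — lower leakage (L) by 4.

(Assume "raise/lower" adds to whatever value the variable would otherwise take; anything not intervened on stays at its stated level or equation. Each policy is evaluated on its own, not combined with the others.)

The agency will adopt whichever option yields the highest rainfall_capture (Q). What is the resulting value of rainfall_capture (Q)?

Policy A (L + 55):
  L = 152 + 55 = 207
  Q = 77 − 4·207 = -751
Policy B (L + 27):
  L = 152 + 27 = 179
  Q = 77 − 4·179 = -639
Policy C (L − 4):
  L = 152 − 4 = 148
  Q = 77 − 4·148 = -515
Comparing — Policy A: Q=-751, Policy B: Q=-639, Policy C: Q=-515. Highest is -515 (Policy C).

-515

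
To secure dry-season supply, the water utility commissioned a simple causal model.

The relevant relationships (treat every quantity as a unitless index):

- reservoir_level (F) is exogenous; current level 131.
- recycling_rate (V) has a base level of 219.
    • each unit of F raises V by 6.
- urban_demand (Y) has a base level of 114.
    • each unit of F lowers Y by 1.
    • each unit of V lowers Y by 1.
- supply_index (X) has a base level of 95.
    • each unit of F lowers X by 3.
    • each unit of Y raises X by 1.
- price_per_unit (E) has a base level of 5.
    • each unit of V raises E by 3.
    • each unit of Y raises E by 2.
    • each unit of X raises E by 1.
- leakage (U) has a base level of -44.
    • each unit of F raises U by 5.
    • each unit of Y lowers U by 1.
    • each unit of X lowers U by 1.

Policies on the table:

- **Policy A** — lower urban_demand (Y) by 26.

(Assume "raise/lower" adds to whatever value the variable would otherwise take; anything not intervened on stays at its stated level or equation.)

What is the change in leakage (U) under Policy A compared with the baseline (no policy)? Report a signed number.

52

Baseline:
  F = 131
  V = 219 + 6·131 = 1005
  Y = 114 − 131 − 1005 = -1022
  X = 95 − 3·131 + (-1022) = -1320
  U = -44 + 5·131 − (-1022) − (-1320) = 2953
Policy A (Y − 26):
  F = 131
  V = 219 + 6·131 = 1005
  Y = 114 − 131 − 1005 (−26 from intervention) = -1048
  X = 95 − 3·131 + (-1048) = -1346
  U = -44 + 5·131 − (-1048) − (-1346) = 3005
Change in U: 3005 − 2953 = 52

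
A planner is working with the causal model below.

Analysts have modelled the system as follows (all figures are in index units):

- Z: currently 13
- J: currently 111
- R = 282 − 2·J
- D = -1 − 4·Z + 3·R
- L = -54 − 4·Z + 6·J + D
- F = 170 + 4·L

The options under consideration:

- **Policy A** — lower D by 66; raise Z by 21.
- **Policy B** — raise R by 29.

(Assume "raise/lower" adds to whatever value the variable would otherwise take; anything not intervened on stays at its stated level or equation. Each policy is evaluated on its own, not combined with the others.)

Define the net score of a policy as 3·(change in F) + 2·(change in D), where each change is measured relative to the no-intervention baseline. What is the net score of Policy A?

-3108

Baseline:
  Z = 13
  J = 111
  R = 282 − 2·111 = 60
  D = -1 − 4·13 + 3·60 = 127
  L = -54 − 4·13 + 6·111 + 127 = 687
  F = 170 + 4·687 = 2918
Policy A (D − 66, Z + 21):
  Z = 13 + 21 = 34
  J = 111
  R = 282 − 2·111 = 60
  D = -1 − 4·34 + 3·60 (−66 from intervention) = -23
  L = -54 − 4·34 + 6·111 + (-23) = 453
  F = 170 + 4·453 = 1982
ΔF = 1982 − 2918 = -936; ΔD = -23 − 127 = -150
Score = 3·(-936) + 2·(-150) = -3108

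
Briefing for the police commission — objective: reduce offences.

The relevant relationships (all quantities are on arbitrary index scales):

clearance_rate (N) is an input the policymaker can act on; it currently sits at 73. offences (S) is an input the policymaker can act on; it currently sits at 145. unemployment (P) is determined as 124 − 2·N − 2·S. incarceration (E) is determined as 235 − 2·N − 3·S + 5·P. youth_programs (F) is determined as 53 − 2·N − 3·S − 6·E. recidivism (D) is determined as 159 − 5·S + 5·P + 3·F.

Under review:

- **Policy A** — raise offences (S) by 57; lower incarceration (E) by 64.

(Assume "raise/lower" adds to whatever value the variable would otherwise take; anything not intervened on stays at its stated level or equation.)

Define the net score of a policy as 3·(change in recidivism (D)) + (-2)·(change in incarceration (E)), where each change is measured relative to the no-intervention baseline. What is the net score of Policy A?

40976

Baseline:
  N = 73
  S = 145
  P = 124 − 2·73 − 2·145 = -312
  E = 235 − 2·73 − 3·145 + 5·(-312) = -1906
  F = 53 − 2·73 − 3·145 − 6·(-1906) = 10908
  D = 159 − 5·145 + 5·(-312) + 3·10908 = 30598
Policy A (S + 57, E − 64):
  N = 73
  S = 145 + 57 = 202
  P = 124 − 2·73 − 2·202 = -426
  E = 235 − 2·73 − 3·202 + 5·(-426) (−64 from intervention) = -2711
  F = 53 − 2·73 − 3·202 − 6·(-2711) = 15567
  D = 159 − 5·202 + 5·(-426) + 3·15567 = 43720
ΔD = 43720 − 30598 = 13122; ΔE = -2711 − (-1906) = -805
Score = 3·13122 + (-2)·(-805) = 40976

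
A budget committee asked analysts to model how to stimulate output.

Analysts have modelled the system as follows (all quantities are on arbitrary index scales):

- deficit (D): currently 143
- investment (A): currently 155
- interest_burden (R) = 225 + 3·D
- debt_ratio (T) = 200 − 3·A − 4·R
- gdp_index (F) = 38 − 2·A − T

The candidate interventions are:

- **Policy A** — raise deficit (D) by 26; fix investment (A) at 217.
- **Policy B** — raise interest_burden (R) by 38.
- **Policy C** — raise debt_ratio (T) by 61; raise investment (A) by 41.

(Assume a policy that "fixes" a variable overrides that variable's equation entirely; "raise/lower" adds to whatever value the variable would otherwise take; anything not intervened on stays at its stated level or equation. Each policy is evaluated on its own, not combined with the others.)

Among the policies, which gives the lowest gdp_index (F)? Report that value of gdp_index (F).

2589

Policy A (D + 26, A := 217):
  D = 143 + 26 = 169
  A = 217
  R = 225 + 3·169 = 732
  T = 200 − 3·217 − 4·732 = -3379
  F = 38 − 2·217 − (-3379) = 2983
Policy B (R + 38):
  D = 143
  A = 155
  R = 225 + 3·143 (+38 from intervention) = 692
  T = 200 − 3·155 − 4·692 = -3033
  F = 38 − 2·155 − (-3033) = 2761
Policy C (T + 61, A + 41):
  D = 143
  A = 155 + 41 = 196
  R = 225 + 3·143 = 654
  T = 200 − 3·196 − 4·654 (+61 from intervention) = -2943
  F = 38 − 2·196 − (-2943) = 2589
Comparing — Policy A: F=2983, Policy B: F=2761, Policy C: F=2589. Lowest is 2589 (Policy C).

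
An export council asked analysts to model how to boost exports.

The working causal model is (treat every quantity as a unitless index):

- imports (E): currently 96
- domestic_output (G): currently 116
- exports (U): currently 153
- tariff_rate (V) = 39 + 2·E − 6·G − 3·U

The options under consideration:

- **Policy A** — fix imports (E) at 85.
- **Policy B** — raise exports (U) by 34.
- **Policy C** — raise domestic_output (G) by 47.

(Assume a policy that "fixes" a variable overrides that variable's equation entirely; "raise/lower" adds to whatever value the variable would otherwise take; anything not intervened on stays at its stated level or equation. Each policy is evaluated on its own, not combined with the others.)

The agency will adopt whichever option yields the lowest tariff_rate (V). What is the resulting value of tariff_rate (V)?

Policy A (E := 85):
  E = 85
  G = 116
  U = 153
  V = 39 + 2·85 − 6·116 − 3·153 = -946
Policy B (U + 34):
  E = 96
  G = 116
  U = 153 + 34 = 187
  V = 39 + 2·96 − 6·116 − 3·187 = -1026
Policy C (G + 47):
  E = 96
  G = 116 + 47 = 163
  U = 153
  V = 39 + 2·96 − 6·163 − 3·153 = -1206
Comparing — Policy A: V=-946, Policy B: V=-1026, Policy C: V=-1206. Lowest is -1206 (Policy C).

-1206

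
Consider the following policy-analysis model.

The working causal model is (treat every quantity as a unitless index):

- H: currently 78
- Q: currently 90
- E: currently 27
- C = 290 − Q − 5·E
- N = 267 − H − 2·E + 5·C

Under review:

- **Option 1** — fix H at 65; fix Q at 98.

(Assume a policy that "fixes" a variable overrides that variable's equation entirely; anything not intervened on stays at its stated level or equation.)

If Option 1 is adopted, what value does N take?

433

Option 1 (H := 65, Q := 98):
  H = 65
  Q = 98
  E = 27
  C = 290 − 98 − 5·27 = 57
  N = 267 − 65 − 2·27 + 5·57 = 433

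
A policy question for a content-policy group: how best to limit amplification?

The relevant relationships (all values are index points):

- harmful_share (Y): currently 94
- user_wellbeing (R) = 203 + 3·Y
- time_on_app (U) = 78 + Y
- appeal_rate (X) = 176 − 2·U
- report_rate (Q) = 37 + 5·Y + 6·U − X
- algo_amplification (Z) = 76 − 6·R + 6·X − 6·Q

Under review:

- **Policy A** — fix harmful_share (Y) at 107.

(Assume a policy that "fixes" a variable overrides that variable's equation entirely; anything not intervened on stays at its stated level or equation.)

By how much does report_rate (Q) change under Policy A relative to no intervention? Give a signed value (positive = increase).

Baseline:
  Y = 94
  U = 78 + 94 = 172
  X = 176 − 2·172 = -168
  Q = 37 + 5·94 + 6·172 − (-168) = 1707
Policy A (Y := 107):
  Y = 107
  U = 78 + 107 = 185
  X = 176 − 2·185 = -194
  Q = 37 + 5·107 + 6·185 − (-194) = 1876
Change in Q: 1876 − 1707 = 169

169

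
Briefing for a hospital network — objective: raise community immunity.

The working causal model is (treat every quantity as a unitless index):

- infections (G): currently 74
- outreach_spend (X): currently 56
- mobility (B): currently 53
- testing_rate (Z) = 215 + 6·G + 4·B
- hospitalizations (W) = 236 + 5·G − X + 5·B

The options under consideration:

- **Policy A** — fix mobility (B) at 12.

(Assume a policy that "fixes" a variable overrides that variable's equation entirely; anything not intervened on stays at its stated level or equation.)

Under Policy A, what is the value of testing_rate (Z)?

707

Policy A (B := 12):
  G = 74
  B = 12
  Z = 215 + 6·74 + 4·12 = 707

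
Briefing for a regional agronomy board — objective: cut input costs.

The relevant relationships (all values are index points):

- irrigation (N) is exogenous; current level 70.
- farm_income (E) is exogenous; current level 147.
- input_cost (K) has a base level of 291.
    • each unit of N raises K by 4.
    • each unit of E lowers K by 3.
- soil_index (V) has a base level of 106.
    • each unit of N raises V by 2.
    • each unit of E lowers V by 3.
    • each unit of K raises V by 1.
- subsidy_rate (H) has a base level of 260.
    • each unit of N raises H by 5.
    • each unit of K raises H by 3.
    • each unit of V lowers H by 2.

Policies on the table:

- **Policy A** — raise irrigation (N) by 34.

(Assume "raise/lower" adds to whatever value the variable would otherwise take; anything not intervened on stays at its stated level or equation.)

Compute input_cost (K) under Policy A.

266

Policy A (N + 34):
  N = 70 + 34 = 104
  E = 147
  K = 291 + 4·104 − 3·147 = 266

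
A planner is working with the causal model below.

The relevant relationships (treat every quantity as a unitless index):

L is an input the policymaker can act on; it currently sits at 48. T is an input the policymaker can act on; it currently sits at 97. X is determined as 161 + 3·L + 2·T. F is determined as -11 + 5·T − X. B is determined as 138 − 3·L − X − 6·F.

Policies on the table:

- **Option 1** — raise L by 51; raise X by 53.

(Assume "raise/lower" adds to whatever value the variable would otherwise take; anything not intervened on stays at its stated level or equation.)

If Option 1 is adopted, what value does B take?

Option 1 (L + 51, X + 53):
  L = 48 + 51 = 99
  T = 97
  X = 161 + 3·99 + 2·97 (+53 from intervention) = 705
  F = -11 + 5·97 − 705 = -231
  B = 138 − 3·99 − 705 − 6·(-231) = 522

522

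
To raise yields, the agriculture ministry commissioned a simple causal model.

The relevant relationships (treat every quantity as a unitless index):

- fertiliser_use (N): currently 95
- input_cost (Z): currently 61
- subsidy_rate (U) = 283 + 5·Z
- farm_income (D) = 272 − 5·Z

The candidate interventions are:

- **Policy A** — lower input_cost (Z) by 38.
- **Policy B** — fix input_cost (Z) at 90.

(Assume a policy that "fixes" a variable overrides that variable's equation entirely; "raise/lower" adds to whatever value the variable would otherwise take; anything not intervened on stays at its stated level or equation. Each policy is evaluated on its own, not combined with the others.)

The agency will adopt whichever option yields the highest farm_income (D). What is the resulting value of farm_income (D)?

157

Policy A (Z − 38):
  Z = 61 − 38 = 23
  D = 272 − 5·23 = 157
Policy B (Z := 90):
  Z = 90
  D = 272 − 5·90 = -178
Comparing — Policy A: D=157, Policy B: D=-178. Highest is 157 (Policy A).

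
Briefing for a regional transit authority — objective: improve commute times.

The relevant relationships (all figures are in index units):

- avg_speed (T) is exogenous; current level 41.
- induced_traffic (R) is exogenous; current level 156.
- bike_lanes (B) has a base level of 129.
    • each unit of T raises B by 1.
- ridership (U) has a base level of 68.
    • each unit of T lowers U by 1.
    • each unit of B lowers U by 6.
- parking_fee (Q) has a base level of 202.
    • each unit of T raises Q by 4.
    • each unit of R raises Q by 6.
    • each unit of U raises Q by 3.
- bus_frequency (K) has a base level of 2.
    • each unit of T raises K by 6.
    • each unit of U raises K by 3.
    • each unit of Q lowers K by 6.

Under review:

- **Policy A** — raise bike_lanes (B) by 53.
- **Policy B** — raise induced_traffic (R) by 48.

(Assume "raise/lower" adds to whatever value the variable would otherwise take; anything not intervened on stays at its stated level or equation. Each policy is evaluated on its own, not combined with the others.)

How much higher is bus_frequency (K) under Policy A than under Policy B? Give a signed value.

Policy A (B + 53):
  T = 41
  R = 156
  B = 129 + 41 (+53 from intervention) = 223
  U = 68 − 41 − 6·223 = -1311
  Q = 202 + 4·41 + 6·156 + 3·(-1311) = -2631
  K = 2 + 6·41 + 3·(-1311) − 6·(-2631) = 12101
Policy B (R + 48):
  T = 41
  R = 156 + 48 = 204
  B = 129 + 41 = 170
  U = 68 − 41 − 6·170 = -993
  Q = 202 + 4·41 + 6·204 + 3·(-993) = -1389
  K = 2 + 6·41 + 3·(-993) − 6·(-1389) = 5603
K: 12101 − 5603 = 6498

6498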